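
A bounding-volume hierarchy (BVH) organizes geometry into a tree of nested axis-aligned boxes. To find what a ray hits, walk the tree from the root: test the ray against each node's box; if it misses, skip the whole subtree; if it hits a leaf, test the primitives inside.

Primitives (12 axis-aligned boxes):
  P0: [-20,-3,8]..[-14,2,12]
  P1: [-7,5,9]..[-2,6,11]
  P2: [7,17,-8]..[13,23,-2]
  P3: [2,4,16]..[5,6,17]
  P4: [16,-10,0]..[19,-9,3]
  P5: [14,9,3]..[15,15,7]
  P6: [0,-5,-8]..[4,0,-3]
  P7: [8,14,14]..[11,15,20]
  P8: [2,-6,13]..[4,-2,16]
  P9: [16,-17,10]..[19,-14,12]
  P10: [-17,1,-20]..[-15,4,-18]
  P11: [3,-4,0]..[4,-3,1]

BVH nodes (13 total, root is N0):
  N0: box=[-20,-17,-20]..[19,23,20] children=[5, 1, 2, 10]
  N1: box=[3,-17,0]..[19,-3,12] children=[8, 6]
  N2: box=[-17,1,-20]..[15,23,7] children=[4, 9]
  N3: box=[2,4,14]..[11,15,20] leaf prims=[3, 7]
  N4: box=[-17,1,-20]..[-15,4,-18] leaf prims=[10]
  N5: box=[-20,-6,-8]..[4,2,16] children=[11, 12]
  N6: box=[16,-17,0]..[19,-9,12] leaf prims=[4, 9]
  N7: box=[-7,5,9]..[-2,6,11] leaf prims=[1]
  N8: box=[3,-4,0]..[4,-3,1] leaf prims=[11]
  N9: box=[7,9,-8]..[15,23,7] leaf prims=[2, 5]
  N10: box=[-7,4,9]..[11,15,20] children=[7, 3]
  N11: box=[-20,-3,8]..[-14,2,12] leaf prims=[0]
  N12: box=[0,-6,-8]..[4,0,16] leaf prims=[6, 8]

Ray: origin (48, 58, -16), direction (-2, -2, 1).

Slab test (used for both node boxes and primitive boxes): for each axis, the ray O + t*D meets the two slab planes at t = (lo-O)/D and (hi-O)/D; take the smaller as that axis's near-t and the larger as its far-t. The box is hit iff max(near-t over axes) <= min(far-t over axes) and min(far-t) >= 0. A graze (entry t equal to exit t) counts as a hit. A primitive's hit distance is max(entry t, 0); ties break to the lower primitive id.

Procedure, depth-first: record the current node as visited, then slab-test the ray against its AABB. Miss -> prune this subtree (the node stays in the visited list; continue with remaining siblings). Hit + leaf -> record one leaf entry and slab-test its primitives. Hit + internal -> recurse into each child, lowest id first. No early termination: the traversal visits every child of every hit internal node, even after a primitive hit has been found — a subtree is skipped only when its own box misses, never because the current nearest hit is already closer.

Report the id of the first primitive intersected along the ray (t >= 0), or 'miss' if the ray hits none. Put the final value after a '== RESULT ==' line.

Trace the traversal:
N0 x:[29/2,34] y:[35/2,75/2] z:[-4,36] -> hit [35/2,34], descend [1, 2, 5, 10]
  N1 x:[29/2,45/2] y:[61/2,75/2] z:[16,28] -> miss, prune
  N2 x:[33/2,65/2] y:[35/2,57/2] z:[-4,23] -> hit [35/2,23], descend [4, 9]
    N4 x:[63/2,65/2] y:[27,57/2] z:[-4,-2] -> miss, prune
    N9 x:[33/2,41/2] y:[35/2,49/2] z:[8,23] -> hit [35/2,41/2] leaf, test {P2(miss), P5(miss)}
  N5 x:[22,34] y:[28,32] z:[8,32] -> hit [28,32], descend [11, 12]
    N11 x:[31,34] y:[28,61/2] z:[24,28] -> miss, prune
    N12 x:[22,24] y:[29,32] z:[8,32] -> miss, prune
  N10 x:[37/2,55/2] y:[43/2,27] z:[25,36] -> hit [25,27], descend [3, 7]
    N3 x:[37/2,23] y:[43/2,27] z:[30,36] -> miss, prune
    N7 x:[25,55/2] y:[26,53/2] z:[25,27] -> hit [26,53/2] leaf, test {P1@t=26}

order=[0, 1, 2, 4, 9, 5, 11, 12, 10, 3, 7]  |boxes|=11  |leaves|=2  hit=P1

== RESULT ==
1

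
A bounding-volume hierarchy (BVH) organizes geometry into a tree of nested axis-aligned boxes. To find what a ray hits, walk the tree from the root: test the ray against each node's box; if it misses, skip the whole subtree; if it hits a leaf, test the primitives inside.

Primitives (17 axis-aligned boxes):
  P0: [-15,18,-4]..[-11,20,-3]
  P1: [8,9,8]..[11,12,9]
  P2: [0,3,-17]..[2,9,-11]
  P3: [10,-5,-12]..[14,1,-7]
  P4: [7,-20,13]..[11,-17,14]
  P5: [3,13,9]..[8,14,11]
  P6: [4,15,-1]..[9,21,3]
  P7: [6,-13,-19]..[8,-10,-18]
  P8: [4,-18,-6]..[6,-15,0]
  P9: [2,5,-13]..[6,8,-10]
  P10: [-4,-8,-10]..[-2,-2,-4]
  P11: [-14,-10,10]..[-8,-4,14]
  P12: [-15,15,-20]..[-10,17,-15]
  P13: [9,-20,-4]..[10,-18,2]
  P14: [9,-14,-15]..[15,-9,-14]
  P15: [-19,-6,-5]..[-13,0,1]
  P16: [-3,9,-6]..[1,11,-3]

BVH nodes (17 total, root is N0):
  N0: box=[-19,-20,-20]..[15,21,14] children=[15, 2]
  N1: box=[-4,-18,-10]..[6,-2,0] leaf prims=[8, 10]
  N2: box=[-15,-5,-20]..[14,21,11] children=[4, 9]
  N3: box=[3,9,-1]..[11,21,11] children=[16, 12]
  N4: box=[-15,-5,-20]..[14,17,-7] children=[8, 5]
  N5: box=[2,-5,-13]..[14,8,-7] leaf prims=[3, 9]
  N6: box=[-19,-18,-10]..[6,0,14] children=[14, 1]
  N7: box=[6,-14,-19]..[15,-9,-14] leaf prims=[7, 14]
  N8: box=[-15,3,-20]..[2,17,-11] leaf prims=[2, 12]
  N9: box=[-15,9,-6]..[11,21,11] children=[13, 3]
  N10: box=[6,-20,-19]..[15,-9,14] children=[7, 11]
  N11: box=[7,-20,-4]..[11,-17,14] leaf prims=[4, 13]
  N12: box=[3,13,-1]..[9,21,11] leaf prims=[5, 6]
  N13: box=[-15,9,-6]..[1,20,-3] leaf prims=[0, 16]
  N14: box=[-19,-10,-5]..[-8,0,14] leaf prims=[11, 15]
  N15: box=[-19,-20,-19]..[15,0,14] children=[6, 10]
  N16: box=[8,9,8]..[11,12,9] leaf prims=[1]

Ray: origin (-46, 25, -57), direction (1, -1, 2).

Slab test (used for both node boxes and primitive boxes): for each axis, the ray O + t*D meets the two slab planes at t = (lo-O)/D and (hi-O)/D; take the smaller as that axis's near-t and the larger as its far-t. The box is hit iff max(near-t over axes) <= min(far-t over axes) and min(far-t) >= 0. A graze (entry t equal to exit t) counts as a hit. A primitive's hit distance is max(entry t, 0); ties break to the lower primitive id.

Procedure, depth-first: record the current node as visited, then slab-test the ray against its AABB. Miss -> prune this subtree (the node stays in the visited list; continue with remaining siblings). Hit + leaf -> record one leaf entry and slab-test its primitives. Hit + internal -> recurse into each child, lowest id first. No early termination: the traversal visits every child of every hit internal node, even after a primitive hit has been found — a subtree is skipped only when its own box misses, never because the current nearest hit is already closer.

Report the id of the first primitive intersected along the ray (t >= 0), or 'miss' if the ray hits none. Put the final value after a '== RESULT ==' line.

Trace the traversal:
N0 x:[27,61] y:[4,45] z:[37/2,71/2] -> hit [27,71/2], descend [2, 15]
  N2 x:[31,60] y:[4,30] z:[37/2,34] -> miss, prune
  N15 x:[27,61] y:[25,45] z:[19,71/2] -> hit [27,71/2], descend [6, 10]
    N6 x:[27,52] y:[25,43] z:[47/2,71/2] -> hit [27,71/2], descend [1, 14]
      N1 x:[42,52] y:[27,43] z:[47/2,57/2] -> miss, prune
      N14 x:[27,38] y:[25,35] z:[26,71/2] -> hit [27,35] leaf, test {P11@t=67/2, P15@t=27}
    N10 x:[52,61] y:[34,45] z:[19,71/2] -> miss, prune

7 AABB tests over nodes [0, 2, 15, 6, 1, 14, 10]; 1 leaf entered; closest P15.

== RESULT ==
15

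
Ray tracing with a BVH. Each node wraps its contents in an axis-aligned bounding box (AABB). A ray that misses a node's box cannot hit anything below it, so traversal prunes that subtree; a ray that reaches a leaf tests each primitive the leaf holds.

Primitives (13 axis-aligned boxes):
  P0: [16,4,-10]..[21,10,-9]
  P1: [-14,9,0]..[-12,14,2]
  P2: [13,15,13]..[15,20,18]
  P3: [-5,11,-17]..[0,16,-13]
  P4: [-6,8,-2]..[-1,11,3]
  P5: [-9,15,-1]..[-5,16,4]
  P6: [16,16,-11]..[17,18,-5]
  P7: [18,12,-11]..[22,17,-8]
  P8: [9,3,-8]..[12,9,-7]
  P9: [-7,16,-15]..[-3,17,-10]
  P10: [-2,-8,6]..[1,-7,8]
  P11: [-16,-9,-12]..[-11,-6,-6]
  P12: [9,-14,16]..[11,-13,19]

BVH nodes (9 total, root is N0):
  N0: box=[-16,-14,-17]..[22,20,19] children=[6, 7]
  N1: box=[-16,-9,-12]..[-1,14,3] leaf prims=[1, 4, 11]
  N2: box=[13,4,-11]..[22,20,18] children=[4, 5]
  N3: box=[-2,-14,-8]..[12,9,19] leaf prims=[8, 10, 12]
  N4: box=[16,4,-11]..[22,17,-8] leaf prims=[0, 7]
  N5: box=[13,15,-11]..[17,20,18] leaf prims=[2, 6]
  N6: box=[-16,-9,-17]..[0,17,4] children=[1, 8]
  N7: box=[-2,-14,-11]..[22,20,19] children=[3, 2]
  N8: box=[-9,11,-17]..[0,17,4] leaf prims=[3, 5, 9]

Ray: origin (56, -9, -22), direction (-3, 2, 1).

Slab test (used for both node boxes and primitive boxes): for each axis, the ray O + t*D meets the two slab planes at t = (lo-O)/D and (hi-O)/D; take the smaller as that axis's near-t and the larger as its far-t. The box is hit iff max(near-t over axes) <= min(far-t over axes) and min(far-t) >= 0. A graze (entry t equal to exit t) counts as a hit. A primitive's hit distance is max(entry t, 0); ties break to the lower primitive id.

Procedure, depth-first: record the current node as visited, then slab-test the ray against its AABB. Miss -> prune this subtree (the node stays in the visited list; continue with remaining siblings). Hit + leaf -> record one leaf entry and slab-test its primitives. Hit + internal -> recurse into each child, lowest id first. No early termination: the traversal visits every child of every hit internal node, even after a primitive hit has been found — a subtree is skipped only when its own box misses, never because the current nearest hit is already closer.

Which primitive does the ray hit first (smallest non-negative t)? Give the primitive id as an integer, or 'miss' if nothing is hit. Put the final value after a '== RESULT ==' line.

Traverse from the root:
N0 x:[34/3,24] y:[-5/2,29/2] z:[5,41] -> hit [34/3,29/2], descend [6, 7]
  N6 x:[56/3,24] y:[0,13] z:[5,26] -> miss, prune
  N7 x:[34/3,58/3] y:[-5/2,29/2] z:[11,41] -> hit [34/3,29/2], descend [2, 3]
    N2 x:[34/3,43/3] y:[13/2,29/2] z:[11,40] -> hit [34/3,43/3], descend [4, 5]
      N4 x:[34/3,40/3] y:[13/2,13] z:[11,14] -> hit [34/3,13] leaf, test {P0(miss), P7@t=34/3}
      N5 x:[13,43/3] y:[12,29/2] z:[11,40] -> hit [13,43/3] leaf, test {P2(miss), P6@t=13}
    N3 x:[44/3,58/3] y:[-5/2,9] z:[14,41] -> miss, prune

order=[0, 6, 7, 2, 4, 5, 3]  |boxes|=7  |leaves|=2  hit=P7

== RESULT ==
7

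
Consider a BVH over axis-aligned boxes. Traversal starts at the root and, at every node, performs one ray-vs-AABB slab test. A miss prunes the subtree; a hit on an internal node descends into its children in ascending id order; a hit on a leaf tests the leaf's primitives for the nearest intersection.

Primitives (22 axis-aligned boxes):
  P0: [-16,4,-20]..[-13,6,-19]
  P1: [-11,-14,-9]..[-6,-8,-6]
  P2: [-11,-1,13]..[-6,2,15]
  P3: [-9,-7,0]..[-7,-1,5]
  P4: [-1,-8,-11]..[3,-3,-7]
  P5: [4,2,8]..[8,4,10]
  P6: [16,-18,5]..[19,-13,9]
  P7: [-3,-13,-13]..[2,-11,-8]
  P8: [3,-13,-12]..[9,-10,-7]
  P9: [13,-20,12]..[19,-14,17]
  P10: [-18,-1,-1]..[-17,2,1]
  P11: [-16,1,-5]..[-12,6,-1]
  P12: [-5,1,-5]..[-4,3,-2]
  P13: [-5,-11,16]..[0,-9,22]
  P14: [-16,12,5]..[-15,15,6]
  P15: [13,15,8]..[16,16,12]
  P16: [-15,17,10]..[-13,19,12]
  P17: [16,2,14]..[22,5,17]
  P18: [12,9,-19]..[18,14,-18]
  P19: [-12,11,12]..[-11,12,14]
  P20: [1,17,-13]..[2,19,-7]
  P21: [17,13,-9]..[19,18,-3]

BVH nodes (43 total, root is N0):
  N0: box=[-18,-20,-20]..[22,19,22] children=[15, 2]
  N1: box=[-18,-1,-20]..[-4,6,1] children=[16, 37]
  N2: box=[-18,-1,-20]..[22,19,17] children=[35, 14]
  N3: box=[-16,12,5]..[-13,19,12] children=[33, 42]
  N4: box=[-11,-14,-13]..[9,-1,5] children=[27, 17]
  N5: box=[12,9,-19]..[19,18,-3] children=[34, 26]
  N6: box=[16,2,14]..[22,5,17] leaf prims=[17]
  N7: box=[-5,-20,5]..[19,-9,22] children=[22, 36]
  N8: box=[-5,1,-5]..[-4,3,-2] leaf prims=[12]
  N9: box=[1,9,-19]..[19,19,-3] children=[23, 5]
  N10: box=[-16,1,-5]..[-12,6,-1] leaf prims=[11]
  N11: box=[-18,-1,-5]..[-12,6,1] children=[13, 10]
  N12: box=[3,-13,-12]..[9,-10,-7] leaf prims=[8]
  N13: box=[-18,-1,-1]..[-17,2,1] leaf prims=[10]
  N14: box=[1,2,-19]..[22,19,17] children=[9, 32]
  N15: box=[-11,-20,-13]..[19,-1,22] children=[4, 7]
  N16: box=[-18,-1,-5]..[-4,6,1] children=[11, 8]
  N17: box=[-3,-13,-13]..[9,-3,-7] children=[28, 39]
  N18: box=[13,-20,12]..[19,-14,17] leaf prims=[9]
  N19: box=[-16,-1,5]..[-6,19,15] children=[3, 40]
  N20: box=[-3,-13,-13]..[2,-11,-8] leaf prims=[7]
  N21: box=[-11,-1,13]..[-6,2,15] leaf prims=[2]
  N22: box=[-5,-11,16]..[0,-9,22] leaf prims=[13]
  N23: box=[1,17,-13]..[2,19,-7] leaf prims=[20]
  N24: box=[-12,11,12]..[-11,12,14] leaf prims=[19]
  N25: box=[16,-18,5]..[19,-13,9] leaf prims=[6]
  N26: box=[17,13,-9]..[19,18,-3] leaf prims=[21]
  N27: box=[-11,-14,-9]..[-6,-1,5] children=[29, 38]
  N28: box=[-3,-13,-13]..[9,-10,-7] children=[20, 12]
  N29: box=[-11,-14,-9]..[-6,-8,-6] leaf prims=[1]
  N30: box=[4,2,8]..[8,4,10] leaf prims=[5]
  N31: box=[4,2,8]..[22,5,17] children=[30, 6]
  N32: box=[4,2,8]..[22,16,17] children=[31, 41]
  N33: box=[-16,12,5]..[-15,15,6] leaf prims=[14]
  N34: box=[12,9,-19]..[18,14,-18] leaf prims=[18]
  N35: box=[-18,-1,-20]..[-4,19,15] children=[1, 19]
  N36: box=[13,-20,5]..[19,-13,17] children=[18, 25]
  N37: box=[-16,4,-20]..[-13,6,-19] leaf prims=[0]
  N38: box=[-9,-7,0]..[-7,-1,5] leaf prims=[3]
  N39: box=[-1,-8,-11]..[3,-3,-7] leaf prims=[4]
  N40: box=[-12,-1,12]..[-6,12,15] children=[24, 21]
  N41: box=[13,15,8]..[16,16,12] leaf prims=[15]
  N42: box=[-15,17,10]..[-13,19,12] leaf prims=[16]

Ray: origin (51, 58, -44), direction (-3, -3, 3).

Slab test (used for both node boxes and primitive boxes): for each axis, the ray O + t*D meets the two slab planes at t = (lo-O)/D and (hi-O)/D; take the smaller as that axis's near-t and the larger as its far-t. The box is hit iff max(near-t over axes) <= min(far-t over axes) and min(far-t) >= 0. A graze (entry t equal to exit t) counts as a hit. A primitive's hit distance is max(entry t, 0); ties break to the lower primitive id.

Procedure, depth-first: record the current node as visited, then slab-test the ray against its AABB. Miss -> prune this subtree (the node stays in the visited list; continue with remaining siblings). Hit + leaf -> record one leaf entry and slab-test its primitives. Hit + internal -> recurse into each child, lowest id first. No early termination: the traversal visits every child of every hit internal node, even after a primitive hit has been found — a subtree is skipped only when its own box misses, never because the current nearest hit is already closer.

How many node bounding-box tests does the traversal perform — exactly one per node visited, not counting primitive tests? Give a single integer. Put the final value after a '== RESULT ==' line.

Trace the traversal:
N0 x:[29/3,23] y:[13,26] z:[8,22] -> hit [13,22], descend [2, 15]
  N2 x:[29/3,23] y:[13,59/3] z:[8,61/3] -> hit [13,59/3], descend [14, 35]
    N14 x:[29/3,50/3] y:[13,56/3] z:[25/3,61/3] -> hit [13,50/3], descend [9, 32]
      N9 x:[32/3,50/3] y:[13,49/3] z:[25/3,41/3] -> hit [13,41/3], descend [5, 23]
        N5 x:[32/3,13] y:[40/3,49/3] z:[25/3,41/3] -> miss, prune
        N23 x:[49/3,50/3] y:[13,41/3] z:[31/3,37/3] -> miss, prune
      N32 x:[29/3,47/3] y:[14,56/3] z:[52/3,61/3] -> miss, prune
    N35 x:[55/3,23] y:[13,59/3] z:[8,59/3] -> hit [55/3,59/3], descend [1, 19]
      N1 x:[55/3,23] y:[52/3,59/3] z:[8,15] -> miss, prune
      N19 x:[19,67/3] y:[13,59/3] z:[49/3,59/3] -> hit [19,59/3], descend [3, 40]
        N3 x:[64/3,67/3] y:[13,46/3] z:[49/3,56/3] -> miss, prune
        N40 x:[19,21] y:[46/3,59/3] z:[56/3,59/3] -> hit [19,59/3], descend [21, 24]
          N21 x:[19,62/3] y:[56/3,59/3] z:[19,59/3] -> hit [19,59/3] leaf, test {P2@t=19}
          N24 x:[62/3,21] y:[46/3,47/3] z:[56/3,58/3] -> miss, prune
  N15 x:[32/3,62/3] y:[59/3,26] z:[31/3,22] -> hit [59/3,62/3], descend [4, 7]
    N4 x:[14,62/3] y:[59/3,24] z:[31/3,49/3] -> miss, prune
    N7 x:[32/3,56/3] y:[67/3,26] z:[49/3,22] -> miss, prune

order=[0, 2, 14, 9, 5, 23, 32, 35, 1, 19, 3, 40, 21, 24, 15, 4, 7]  |boxes|=17  |leaves|=1  hit=P2

== RESULT ==
17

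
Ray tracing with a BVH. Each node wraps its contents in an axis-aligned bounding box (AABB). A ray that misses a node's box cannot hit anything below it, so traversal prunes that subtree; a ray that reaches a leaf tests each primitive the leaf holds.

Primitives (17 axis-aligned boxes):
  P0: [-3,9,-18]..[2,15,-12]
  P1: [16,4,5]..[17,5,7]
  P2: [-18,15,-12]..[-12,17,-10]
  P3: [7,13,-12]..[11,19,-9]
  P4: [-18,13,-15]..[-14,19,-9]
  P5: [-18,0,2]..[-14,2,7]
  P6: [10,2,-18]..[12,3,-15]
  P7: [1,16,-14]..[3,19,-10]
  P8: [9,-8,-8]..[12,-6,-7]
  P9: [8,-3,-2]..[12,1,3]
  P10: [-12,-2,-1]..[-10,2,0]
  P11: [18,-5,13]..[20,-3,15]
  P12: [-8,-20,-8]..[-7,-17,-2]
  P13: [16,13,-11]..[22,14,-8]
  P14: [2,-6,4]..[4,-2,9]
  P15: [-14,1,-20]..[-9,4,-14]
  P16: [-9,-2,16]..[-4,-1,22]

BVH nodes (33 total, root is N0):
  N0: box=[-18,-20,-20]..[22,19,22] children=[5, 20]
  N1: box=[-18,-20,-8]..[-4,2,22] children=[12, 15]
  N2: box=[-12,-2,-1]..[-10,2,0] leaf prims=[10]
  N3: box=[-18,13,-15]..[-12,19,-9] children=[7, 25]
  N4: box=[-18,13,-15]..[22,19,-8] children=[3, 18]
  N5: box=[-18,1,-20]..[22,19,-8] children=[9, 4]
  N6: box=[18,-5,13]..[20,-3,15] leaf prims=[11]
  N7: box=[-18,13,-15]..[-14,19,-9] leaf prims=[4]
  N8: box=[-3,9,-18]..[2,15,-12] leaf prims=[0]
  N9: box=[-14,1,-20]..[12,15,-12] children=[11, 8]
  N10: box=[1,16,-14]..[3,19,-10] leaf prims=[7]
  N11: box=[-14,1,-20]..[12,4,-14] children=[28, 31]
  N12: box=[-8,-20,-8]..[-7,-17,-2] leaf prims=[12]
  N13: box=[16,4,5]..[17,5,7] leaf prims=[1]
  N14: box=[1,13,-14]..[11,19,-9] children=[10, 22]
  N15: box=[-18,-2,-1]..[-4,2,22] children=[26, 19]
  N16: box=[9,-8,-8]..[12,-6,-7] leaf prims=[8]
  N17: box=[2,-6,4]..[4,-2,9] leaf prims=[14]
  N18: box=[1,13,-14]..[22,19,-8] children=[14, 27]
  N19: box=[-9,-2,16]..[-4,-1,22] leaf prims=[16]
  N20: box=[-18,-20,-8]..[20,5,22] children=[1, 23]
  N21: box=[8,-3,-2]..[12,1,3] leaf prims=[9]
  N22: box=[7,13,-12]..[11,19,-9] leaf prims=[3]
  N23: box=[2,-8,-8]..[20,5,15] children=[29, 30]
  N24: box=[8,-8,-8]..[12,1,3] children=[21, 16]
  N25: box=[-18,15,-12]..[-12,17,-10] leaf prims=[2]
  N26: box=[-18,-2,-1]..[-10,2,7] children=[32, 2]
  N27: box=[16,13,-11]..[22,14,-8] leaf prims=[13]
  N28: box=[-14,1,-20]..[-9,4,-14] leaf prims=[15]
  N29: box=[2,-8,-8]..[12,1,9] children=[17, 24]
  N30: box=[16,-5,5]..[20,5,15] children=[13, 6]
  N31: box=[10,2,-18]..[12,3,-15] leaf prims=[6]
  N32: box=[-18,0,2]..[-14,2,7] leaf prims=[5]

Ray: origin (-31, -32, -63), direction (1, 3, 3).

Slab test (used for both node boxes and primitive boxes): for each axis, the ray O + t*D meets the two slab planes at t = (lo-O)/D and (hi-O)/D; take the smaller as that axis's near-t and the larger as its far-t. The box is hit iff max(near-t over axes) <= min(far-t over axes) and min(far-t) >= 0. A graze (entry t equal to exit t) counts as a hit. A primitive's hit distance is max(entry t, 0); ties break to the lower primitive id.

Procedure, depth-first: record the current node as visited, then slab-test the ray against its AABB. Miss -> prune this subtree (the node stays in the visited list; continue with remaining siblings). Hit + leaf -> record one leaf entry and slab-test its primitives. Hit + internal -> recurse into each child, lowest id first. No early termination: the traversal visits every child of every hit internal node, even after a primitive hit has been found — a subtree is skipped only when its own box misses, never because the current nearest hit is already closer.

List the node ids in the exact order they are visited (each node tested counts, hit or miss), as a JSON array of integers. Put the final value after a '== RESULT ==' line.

Walk:
N0 x:[13,53] y:[4,17] z:[43/3,85/3] -> hit [43/3,17], descend [5, 20]
  N5 x:[13,53] y:[11,17] z:[43/3,55/3] -> hit [43/3,17], descend [4, 9]
    N4 x:[13,53] y:[15,17] z:[16,55/3] -> hit [16,17], descend [3, 18]
      N3 x:[13,19] y:[15,17] z:[16,18] -> hit [16,17], descend [7, 25]
        N7 x:[13,17] y:[15,17] z:[16,18] -> hit [16,17] leaf, test {P4@t=16}
        N25 x:[13,19] y:[47/3,49/3] z:[17,53/3] -> miss, prune
      N18 x:[32,53] y:[15,17] z:[49/3,55/3] -> miss, prune
    N9 x:[17,43] y:[11,47/3] z:[43/3,17] -> miss, prune
  N20 x:[13,51] y:[4,37/3] z:[55/3,85/3] -> miss, prune

9 AABB tests over nodes [0, 5, 4, 3, 7, 25, 18, 9, 20]; 1 leaf entered; closest P4.

== RESULT ==
[0, 5, 4, 3, 7, 25, 18, 9, 20]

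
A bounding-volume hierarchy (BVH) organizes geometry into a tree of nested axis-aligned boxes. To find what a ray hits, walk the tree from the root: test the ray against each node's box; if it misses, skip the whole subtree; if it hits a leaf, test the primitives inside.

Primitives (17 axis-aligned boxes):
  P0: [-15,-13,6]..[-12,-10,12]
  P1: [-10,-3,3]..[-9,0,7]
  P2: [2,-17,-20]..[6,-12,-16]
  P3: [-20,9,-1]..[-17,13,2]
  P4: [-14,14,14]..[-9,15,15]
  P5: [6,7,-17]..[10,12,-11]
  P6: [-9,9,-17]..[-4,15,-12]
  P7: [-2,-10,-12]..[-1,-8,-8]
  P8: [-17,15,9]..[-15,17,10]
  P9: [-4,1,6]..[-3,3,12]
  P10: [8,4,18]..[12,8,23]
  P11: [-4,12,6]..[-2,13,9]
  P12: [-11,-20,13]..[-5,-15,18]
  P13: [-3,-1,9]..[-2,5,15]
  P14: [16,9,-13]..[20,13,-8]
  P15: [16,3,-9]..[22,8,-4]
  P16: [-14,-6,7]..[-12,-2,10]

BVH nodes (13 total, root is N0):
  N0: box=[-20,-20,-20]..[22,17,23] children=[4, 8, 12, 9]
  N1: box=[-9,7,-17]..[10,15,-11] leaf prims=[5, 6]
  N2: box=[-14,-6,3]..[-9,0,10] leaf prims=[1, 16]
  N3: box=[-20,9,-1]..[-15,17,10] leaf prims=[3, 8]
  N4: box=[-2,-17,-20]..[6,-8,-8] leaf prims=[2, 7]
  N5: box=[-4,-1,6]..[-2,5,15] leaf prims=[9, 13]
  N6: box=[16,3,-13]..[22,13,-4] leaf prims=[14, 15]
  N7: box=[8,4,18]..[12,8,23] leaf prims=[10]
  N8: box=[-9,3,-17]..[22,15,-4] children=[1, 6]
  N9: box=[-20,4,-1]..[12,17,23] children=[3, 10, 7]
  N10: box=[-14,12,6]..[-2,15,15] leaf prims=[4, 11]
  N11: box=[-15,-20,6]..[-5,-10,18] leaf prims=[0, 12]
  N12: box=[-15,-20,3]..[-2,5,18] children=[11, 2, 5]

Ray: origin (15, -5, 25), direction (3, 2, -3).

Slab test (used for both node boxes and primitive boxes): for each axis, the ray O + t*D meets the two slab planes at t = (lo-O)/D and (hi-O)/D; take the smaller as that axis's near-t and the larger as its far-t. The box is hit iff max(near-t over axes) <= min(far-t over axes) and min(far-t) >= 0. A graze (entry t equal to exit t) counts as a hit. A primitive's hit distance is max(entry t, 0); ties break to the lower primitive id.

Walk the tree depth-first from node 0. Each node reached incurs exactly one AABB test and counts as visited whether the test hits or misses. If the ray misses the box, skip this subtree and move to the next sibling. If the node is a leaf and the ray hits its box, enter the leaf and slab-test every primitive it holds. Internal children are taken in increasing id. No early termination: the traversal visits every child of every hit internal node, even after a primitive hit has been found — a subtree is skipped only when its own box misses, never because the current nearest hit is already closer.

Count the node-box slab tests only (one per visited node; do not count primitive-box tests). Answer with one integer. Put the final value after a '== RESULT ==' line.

Traverse from the root:
N0 x:[-35/3,7/3] y:[-15/2,11] z:[2/3,15] -> hit [2/3,7/3], descend [4, 8, 9, 12]
  N4 x:[-17/3,-3] y:[-6,-3/2] z:[11,15] -> miss, prune
  N8 x:[-8,7/3] y:[4,10] z:[29/3,14] -> miss, prune
  N9 x:[-35/3,-1] y:[9/2,11] z:[2/3,26/3] -> miss, prune
  N12 x:[-10,-17/3] y:[-15/2,5] z:[7/3,22/3] -> miss, prune

order=[0, 4, 8, 9, 12]  |boxes|=5  |leaves|=0  hit=miss

== RESULT ==
5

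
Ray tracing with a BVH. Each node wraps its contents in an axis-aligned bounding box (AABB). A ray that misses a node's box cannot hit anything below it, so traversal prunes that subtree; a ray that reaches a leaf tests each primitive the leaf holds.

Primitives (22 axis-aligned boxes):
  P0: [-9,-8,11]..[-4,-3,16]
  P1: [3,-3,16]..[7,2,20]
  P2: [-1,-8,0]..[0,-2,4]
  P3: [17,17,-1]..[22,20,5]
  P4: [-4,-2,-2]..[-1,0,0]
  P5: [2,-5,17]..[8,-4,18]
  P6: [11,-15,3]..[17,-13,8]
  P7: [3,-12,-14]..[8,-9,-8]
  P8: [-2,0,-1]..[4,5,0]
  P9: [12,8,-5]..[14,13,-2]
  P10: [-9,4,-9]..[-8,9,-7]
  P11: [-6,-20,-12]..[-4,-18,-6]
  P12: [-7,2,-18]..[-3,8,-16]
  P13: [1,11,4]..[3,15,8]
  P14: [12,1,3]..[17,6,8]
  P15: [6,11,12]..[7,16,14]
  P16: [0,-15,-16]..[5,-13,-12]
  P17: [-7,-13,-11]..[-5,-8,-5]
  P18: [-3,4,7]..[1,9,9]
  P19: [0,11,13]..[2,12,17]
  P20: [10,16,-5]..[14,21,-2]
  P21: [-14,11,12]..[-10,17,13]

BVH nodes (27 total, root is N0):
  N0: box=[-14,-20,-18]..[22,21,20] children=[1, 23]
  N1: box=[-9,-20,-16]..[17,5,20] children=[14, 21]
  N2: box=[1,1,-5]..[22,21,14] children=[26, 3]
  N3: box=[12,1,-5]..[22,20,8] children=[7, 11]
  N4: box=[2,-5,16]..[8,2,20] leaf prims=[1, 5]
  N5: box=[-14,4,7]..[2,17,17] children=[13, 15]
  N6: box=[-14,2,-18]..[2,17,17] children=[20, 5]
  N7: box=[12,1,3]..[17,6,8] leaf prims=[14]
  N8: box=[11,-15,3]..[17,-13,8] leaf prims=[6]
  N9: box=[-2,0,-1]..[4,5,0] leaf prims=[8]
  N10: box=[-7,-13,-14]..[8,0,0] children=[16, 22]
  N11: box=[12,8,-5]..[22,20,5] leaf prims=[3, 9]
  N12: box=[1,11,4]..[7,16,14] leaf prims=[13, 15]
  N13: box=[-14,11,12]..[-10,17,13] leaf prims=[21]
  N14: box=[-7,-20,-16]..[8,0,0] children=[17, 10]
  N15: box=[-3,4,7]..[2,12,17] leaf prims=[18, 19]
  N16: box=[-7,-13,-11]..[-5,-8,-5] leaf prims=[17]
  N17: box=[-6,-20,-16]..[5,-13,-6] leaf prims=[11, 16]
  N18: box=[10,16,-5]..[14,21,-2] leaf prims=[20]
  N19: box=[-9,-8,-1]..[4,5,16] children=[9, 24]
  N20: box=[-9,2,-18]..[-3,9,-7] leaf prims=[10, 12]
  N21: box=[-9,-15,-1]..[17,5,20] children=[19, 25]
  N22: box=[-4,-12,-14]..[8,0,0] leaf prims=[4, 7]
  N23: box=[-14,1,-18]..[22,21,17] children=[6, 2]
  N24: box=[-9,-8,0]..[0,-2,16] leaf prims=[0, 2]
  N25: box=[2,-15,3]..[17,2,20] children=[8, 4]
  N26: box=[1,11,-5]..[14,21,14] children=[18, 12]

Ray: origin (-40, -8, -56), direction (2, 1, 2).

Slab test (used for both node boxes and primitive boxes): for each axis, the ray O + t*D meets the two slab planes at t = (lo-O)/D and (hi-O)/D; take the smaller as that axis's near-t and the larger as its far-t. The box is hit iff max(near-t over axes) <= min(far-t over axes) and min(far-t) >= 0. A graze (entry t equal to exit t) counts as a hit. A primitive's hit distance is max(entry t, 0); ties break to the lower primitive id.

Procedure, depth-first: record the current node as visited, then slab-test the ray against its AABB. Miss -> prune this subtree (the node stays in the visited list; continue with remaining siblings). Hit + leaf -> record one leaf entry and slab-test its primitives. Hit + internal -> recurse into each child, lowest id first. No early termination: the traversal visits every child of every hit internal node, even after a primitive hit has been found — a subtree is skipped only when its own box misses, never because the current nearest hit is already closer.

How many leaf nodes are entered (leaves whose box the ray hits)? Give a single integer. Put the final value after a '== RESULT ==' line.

Trace the traversal:
N0 x:[13,31] y:[-12,29] z:[19,38] -> hit [19,29], descend [1, 23]
  N1 x:[31/2,57/2] y:[-12,13] z:[20,38] -> miss, prune
  N23 x:[13,31] y:[9,29] z:[19,73/2] -> hit [19,29], descend [2, 6]
    N2 x:[41/2,31] y:[9,29] z:[51/2,35] -> hit [51/2,29], descend [3, 26]
      N3 x:[26,31] y:[9,28] z:[51/2,32] -> hit [26,28], descend [7, 11]
        N7 x:[26,57/2] y:[9,14] z:[59/2,32] -> miss, prune
        N11 x:[26,31] y:[16,28] z:[51/2,61/2] -> hit [26,28] leaf, test {P3(miss), P9(miss)}
      N26 x:[41/2,27] y:[19,29] z:[51/2,35] -> hit [51/2,27], descend [12, 18]
        N12 x:[41/2,47/2] y:[19,24] z:[30,35] -> miss, prune
        N18 x:[25,27] y:[24,29] z:[51/2,27] -> hit [51/2,27] leaf, test {P20@t=51/2}
    N6 x:[13,21] y:[10,25] z:[19,73/2] -> hit [19,21], descend [5, 20]
      N5 x:[13,21] y:[12,25] z:[63/2,73/2] -> miss, prune
      N20 x:[31/2,37/2] y:[10,17] z:[19,49/2] -> miss, prune

Visited [0, 1, 23, 2, 3, 7, 11, 26, 12, 18, 6, 5, 20]. Tests: 13 box, 2 leaf. Nearest: P20.

== RESULT ==
2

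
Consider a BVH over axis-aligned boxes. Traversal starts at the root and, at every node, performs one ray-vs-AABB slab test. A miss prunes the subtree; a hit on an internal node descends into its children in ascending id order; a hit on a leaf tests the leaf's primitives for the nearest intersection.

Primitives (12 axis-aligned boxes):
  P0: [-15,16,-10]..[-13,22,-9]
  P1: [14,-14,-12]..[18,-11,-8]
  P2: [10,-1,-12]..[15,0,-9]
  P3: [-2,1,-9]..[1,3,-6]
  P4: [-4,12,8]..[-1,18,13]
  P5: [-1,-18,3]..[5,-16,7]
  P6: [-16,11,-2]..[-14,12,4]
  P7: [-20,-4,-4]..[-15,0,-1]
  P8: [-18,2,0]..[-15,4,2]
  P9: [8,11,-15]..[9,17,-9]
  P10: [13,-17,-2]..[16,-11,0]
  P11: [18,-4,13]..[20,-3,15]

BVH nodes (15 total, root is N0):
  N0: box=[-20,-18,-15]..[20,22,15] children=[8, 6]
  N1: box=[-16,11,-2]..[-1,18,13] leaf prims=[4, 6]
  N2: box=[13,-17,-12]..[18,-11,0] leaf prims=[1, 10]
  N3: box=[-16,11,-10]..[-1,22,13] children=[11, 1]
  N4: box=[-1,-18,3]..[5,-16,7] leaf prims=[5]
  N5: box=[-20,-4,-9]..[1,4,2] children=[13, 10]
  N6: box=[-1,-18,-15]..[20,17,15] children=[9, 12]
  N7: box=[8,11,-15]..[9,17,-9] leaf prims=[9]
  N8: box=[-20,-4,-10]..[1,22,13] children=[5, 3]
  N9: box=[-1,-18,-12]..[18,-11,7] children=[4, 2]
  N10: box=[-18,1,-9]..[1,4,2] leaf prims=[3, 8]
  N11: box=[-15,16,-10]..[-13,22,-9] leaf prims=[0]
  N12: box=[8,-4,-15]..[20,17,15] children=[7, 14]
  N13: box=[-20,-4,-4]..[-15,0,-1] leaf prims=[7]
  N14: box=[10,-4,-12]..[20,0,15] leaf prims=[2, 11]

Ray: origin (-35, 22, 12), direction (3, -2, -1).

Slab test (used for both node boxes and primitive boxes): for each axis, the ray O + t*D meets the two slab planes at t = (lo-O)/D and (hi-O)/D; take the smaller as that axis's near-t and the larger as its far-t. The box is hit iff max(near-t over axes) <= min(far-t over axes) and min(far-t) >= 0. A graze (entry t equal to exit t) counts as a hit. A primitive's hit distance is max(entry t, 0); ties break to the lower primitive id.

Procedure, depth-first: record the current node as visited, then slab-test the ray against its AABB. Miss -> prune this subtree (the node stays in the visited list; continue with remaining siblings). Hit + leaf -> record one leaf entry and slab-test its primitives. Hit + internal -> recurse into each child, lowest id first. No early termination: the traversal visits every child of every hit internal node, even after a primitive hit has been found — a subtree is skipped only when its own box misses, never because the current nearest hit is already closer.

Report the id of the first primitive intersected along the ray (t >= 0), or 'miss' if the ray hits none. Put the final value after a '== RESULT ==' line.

Traverse from the root:
N0 x:[5,55/3] y:[0,20] z:[-3,27] -> hit [5,55/3], descend [6, 8]
  N6 x:[34/3,55/3] y:[5/2,20] z:[-3,27] -> hit [34/3,55/3], descend [9, 12]
    N9 x:[34/3,53/3] y:[33/2,20] z:[5,24] -> hit [33/2,53/3], descend [2, 4]
      N2 x:[16,53/3] y:[33/2,39/2] z:[12,24] -> hit [33/2,53/3] leaf, test {P1(miss), P10(miss)}
      N4 x:[34/3,40/3] y:[19,20] z:[5,9] -> miss, prune
    N12 x:[43/3,55/3] y:[5/2,13] z:[-3,27] -> miss, prune
  N8 x:[5,12] y:[0,13] z:[-1,22] -> hit [5,12], descend [3, 5]
    N3 x:[19/3,34/3] y:[0,11/2] z:[-1,22] -> miss, prune
    N5 x:[5,12] y:[9,13] z:[10,21] -> hit [10,12], descend [10, 13]
      N10 x:[17/3,12] y:[9,21/2] z:[10,21] -> hit [10,21/2] leaf, test {P3(miss), P8(miss)}
      N13 x:[5,20/3] y:[11,13] z:[13,16] -> miss, prune

order=[0, 6, 9, 2, 4, 12, 8, 3, 5, 10, 13]  |boxes|=11  |leaves|=2  hit=miss

== RESULT ==
miss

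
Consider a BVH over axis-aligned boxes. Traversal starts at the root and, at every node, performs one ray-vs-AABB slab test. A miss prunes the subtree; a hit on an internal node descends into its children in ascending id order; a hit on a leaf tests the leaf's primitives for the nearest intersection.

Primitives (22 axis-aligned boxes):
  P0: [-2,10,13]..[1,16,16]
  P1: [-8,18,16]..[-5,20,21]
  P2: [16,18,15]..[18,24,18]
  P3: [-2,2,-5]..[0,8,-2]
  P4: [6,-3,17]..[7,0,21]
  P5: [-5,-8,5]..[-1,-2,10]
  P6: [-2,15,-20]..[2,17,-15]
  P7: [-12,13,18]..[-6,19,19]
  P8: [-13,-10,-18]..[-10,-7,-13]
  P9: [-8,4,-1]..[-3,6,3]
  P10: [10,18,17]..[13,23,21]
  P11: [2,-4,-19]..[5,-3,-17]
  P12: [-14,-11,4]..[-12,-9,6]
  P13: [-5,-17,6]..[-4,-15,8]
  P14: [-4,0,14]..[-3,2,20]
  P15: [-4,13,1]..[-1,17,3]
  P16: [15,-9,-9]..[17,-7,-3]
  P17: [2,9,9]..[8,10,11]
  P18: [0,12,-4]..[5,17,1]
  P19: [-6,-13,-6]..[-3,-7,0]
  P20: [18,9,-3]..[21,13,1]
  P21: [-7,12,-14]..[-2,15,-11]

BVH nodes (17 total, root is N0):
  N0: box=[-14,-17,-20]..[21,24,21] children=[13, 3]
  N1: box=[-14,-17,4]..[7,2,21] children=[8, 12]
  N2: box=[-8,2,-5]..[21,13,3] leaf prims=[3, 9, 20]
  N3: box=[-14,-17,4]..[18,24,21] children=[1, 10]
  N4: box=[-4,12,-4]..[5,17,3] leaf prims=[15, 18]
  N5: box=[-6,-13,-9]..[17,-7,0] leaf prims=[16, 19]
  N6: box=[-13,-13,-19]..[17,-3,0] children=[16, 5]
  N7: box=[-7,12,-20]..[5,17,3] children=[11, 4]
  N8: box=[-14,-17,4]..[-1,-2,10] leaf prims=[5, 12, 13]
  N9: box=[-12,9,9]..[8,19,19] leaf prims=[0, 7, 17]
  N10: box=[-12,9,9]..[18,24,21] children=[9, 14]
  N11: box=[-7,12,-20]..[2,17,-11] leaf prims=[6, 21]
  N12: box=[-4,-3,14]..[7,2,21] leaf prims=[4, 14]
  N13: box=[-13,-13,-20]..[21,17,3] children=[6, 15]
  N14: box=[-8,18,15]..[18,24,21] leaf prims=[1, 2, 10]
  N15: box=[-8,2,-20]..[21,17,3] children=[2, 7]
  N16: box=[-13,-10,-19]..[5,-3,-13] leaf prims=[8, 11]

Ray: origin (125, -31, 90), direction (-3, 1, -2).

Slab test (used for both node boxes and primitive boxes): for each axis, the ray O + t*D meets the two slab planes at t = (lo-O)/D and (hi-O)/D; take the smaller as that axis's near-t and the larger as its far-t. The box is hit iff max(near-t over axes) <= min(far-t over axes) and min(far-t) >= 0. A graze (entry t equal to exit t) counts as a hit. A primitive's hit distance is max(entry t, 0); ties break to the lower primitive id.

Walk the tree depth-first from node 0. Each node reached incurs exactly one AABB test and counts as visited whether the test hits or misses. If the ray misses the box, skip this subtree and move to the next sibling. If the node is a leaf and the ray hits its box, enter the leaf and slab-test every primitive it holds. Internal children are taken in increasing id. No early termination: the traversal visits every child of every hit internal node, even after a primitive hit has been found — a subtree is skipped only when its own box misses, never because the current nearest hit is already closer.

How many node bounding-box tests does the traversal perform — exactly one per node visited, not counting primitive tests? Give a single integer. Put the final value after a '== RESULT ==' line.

Traverse from the root:
N0 x:[104/3,139/3] y:[14,55] z:[69/2,55] -> hit [104/3,139/3], descend [3, 13]
  N3 x:[107/3,139/3] y:[14,55] z:[69/2,43] -> hit [107/3,43], descend [1, 10]
    N1 x:[118/3,139/3] y:[14,33] z:[69/2,43] -> miss, prune
    N10 x:[107/3,137/3] y:[40,55] z:[69/2,81/2] -> hit [40,81/2], descend [9, 14]
      N9 x:[39,137/3] y:[40,50] z:[71/2,81/2] -> hit [40,81/2] leaf, test {P0(miss), P7(miss), P17@t=40}
      N14 x:[107/3,133/3] y:[49,55] z:[69/2,75/2] -> miss, prune
  N13 x:[104/3,46] y:[18,48] z:[87/2,55] -> hit [87/2,46], descend [6, 15]
    N6 x:[36,46] y:[18,28] z:[45,109/2] -> miss, prune
    N15 x:[104/3,133/3] y:[33,48] z:[87/2,55] -> hit [87/2,133/3], descend [2, 7]
      N2 x:[104/3,133/3] y:[33,44] z:[87/2,95/2] -> hit [87/2,44] leaf, test {P3(miss), P9(miss), P20(miss)}
      N7 x:[40,44] y:[43,48] z:[87/2,55] -> hit [87/2,44], descend [4, 11]
        N4 x:[40,43] y:[43,48] z:[87/2,47] -> miss, prune
        N11 x:[41,44] y:[43,48] z:[101/2,55] -> miss, prune

Visited [0, 3, 1, 10, 9, 14, 13, 6, 15, 2, 7, 4, 11]. Tests: 13 box, 2 leaf. Nearest: P17.

== RESULT ==
13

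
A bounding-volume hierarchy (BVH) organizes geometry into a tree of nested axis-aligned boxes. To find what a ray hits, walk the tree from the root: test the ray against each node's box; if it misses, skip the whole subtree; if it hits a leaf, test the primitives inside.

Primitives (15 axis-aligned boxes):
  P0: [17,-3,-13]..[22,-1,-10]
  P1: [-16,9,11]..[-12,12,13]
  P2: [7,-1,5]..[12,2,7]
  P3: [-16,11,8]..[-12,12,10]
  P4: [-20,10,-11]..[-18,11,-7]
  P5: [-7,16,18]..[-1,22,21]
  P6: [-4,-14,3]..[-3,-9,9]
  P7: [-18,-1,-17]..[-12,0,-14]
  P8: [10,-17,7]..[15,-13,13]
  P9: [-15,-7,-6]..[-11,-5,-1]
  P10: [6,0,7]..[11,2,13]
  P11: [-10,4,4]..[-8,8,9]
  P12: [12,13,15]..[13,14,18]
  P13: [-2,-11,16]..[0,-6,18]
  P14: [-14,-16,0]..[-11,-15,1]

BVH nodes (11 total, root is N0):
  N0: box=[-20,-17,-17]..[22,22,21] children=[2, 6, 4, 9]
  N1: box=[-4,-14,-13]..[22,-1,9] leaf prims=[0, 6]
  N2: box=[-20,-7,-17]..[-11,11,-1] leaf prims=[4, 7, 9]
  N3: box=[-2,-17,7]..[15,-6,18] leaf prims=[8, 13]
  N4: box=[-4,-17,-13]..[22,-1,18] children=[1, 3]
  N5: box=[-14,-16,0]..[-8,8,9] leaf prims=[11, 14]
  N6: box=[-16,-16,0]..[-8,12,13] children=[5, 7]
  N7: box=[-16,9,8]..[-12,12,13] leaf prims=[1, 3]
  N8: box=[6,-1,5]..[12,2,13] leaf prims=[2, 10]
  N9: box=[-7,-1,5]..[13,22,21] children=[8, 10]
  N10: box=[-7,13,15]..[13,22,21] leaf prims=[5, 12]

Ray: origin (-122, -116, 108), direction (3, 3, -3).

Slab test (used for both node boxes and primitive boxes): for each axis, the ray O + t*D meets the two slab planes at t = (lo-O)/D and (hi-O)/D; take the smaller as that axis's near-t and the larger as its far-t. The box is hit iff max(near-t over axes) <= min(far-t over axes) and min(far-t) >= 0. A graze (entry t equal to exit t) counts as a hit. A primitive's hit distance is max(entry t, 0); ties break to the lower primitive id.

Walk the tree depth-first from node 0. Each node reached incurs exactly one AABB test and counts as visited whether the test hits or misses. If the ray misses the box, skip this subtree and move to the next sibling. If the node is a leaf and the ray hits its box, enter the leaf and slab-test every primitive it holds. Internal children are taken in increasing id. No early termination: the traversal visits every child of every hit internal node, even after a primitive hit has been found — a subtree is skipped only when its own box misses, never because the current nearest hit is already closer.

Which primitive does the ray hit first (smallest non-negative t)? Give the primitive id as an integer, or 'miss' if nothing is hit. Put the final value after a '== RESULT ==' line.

Traverse from the root:
N0 x:[34,48] y:[33,46] z:[29,125/3] -> hit [34,125/3], descend [2, 4, 6, 9]
  N2 x:[34,37] y:[109/3,127/3] z:[109/3,125/3] -> hit [109/3,37] leaf, test {P4(miss), P7(miss), P9@t=109/3}
  N4 x:[118/3,48] y:[33,115/3] z:[30,121/3] -> miss, prune
  N6 x:[106/3,38] y:[100/3,128/3] z:[95/3,36] -> hit [106/3,36], descend [5, 7]
    N5 x:[36,38] y:[100/3,124/3] z:[33,36] -> hit [36,36] leaf, test {P11(miss), P14(miss)}
    N7 x:[106/3,110/3] y:[125/3,128/3] z:[95/3,100/3] -> miss, prune
  N9 x:[115/3,45] y:[115/3,46] z:[29,103/3] -> miss, prune

7 AABB tests over nodes [0, 2, 4, 6, 5, 7, 9]; 2 leaves entered; closest P9.

== RESULT ==
9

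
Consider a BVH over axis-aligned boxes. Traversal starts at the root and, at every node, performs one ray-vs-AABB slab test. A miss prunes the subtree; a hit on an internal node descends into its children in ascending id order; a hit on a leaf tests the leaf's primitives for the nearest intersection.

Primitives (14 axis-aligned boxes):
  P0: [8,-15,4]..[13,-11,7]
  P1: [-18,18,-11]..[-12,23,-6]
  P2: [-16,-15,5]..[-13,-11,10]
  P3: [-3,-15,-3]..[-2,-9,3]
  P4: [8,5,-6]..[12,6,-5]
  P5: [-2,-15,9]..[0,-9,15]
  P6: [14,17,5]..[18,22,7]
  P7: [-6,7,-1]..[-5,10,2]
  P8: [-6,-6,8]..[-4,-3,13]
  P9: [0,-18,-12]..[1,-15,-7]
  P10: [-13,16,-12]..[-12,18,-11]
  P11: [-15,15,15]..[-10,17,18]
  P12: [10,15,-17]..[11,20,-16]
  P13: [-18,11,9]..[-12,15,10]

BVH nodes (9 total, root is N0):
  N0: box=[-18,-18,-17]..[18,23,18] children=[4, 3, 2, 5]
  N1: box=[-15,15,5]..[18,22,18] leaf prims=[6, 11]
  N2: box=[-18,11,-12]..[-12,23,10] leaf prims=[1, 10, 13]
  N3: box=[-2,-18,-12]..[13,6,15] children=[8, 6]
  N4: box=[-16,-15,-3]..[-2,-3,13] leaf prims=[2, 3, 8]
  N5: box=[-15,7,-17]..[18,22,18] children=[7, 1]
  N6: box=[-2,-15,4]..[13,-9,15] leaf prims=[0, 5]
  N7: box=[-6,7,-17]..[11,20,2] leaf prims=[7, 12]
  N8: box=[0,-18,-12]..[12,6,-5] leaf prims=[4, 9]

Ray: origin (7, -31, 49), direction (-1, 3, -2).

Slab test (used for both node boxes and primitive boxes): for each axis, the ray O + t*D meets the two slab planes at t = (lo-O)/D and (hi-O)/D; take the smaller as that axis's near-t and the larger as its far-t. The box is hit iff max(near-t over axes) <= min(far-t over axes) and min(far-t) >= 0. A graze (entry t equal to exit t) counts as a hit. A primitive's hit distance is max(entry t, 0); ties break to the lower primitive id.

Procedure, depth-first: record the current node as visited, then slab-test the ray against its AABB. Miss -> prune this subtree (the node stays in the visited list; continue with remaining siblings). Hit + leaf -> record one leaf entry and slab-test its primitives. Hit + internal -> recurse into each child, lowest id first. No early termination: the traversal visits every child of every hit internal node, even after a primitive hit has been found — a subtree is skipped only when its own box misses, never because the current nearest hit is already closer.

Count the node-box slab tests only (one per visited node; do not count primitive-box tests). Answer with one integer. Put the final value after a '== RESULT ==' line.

Walk:
N0 x:[-11,25] y:[13/3,18] z:[31/2,33] -> hit [31/2,18], descend [2, 3, 4, 5]
  N2 x:[19,25] y:[14,18] z:[39/2,61/2] -> miss, prune
  N3 x:[-6,9] y:[13/3,37/3] z:[17,61/2] -> miss, prune
  N4 x:[9,23] y:[16/3,28/3] z:[18,26] -> miss, prune
  N5 x:[-11,22] y:[38/3,53/3] z:[31/2,33] -> hit [31/2,53/3], descend [1, 7]
    N1 x:[-11,22] y:[46/3,53/3] z:[31/2,22] -> hit [31/2,53/3] leaf, test {P6(miss), P11(miss)}
    N7 x:[-4,13] y:[38/3,17] z:[47/2,33] -> miss, prune

order=[0, 2, 3, 4, 5, 1, 7]  |boxes|=7  |leaves|=1  hit=miss

== RESULT ==
7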